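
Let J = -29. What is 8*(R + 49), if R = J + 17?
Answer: 296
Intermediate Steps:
R = -12 (R = -29 + 17 = -12)
8*(R + 49) = 8*(-12 + 49) = 8*37 = 296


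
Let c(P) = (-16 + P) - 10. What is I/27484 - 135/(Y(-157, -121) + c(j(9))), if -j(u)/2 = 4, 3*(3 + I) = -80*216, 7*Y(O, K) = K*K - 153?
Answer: -3603171/13054900 ≈ -0.27600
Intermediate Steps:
Y(O, K) = -153/7 + K**2/7 (Y(O, K) = (K*K - 153)/7 = (K**2 - 153)/7 = (-153 + K**2)/7 = -153/7 + K**2/7)
I = -5763 (I = -3 + (-80*216)/3 = -3 + (1/3)*(-17280) = -3 - 5760 = -5763)
j(u) = -8 (j(u) = -2*4 = -8)
c(P) = -26 + P
I/27484 - 135/(Y(-157, -121) + c(j(9))) = -5763/27484 - 135/((-153/7 + (1/7)*(-121)**2) + (-26 - 8)) = -5763*1/27484 - 135/((-153/7 + (1/7)*14641) - 34) = -5763/27484 - 135/((-153/7 + 14641/7) - 34) = -5763/27484 - 135/(14488/7 - 34) = -5763/27484 - 135/14250/7 = -5763/27484 - 135*7/14250 = -5763/27484 - 63/950 = -3603171/13054900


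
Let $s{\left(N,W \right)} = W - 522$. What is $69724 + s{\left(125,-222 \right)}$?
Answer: $68980$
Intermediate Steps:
$s{\left(N,W \right)} = -522 + W$
$69724 + s{\left(125,-222 \right)} = 69724 - 744 = 68980$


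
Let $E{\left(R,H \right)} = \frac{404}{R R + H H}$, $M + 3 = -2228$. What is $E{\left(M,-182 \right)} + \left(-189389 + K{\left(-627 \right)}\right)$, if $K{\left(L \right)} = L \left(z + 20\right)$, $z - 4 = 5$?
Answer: $- \frac{1040036392016}{5010485} \approx -2.0757 \cdot 10^{5}$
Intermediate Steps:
$z = 9$ ($z = 4 + 5 = 9$)
$K{\left(L \right)} = 29 L$ ($K{\left(L \right)} = L \left(9 + 20\right) = L 29 = 29 L$)
$M = -2231$ ($M = -3 - 2228 = -2231$)
$E{\left(R,H \right)} = \frac{404}{H^{2} + R^{2}}$ ($E{\left(R,H \right)} = \frac{404}{R^{2} + H^{2}} = \frac{404}{H^{2} + R^{2}}$)
$E{\left(M,-182 \right)} + \left(-189389 + K{\left(-627 \right)}\right) = \frac{404}{\left(-182\right)^{2} + \left(-2231\right)^{2}} + \left(-189389 + 29 \left(-627\right)\right) = \frac{404}{33124 + 4977361} - 207572 = \frac{404}{5010485} - 207572 = - \frac{1040036392016}{5010485}$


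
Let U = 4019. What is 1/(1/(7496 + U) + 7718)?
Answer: 11515/88872771 ≈ 0.00012957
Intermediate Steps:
1/(1/(7496 + U) + 7718) = 1/(1/(7496 + 4019) + 7718) = 1/(1/11515 + 7718) = 1/(88872771/11515) = 11515/88872771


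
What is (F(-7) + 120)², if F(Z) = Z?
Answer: 12769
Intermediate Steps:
(F(-7) + 120)² = (-7 + 120)² = 113² = 12769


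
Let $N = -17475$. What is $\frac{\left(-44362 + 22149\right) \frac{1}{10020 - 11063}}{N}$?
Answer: $- \frac{22213}{18226425} \approx -0.0012187$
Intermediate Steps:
$\frac{\left(-44362 + 22149\right) \frac{1}{10020 - 11063}}{N} = \frac{\left(-44362 + 22149\right) \frac{1}{10020 - 11063}}{-17475} = - \frac{22213}{-1043} \left(- \frac{1}{17475}\right) = \left(-22213\right) \left(- \frac{1}{1043}\right) \left(- \frac{1}{17475}\right) = \frac{22213}{1043} \left(- \frac{1}{17475}\right) = - \frac{22213}{18226425}$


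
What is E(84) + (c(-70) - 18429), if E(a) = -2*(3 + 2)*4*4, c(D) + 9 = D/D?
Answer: -18597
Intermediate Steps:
c(D) = -8 (c(D) = -9 + D/D = -9 + 1 = -8)
E(a) = -160 (E(a) = -10*4*4 = -2*20*4 = -40*4 = -160)
E(84) + (c(-70) - 18429) = -160 + (-8 - 18429) = -160 - 18437 = -18597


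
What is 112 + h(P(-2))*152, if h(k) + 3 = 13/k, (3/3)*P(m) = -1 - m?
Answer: 1632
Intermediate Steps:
P(m) = -1 - m
h(k) = -3 + 13/k
112 + h(P(-2))*152 = 112 + (-3 + 13/(-1 - 1*(-2)))*152 = 112 + (-3 + 13/(-1 + 2))*152 = 112 + (-3 + 13/1)*152 = 112 + (-3 + 13*1)*152 = 112 + (-3 + 13)*152 = 112 + 10*152 = 112 + 1520 = 1632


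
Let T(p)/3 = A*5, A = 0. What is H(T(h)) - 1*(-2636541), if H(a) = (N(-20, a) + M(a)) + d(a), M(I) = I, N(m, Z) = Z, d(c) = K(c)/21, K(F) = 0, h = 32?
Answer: 2636541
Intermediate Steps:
d(c) = 0 (d(c) = 0/21 = 0*(1/21) = 0)
T(p) = 0 (T(p) = 3*(0*5) = 3*0 = 0)
H(a) = 2*a (H(a) = (a + a) + 0 = 2*a + 0 = 2*a)
H(T(h)) - 1*(-2636541) = 2*0 - 1*(-2636541) = 0 + 2636541 = 2636541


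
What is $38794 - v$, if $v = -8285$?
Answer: $47079$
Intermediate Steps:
$38794 - v = 38794 - -8285 = 38794 + 8285 = 47079$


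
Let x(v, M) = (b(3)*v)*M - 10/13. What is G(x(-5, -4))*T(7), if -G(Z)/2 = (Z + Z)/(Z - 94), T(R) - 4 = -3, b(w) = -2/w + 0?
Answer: -275/527 ≈ -0.52182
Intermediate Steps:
b(w) = -2/w
T(R) = 1 (T(R) = 4 - 3 = 1)
x(v, M) = -10/13 - 2*M*v/3 (x(v, M) = ((-2/3)*v)*M - 10/13 = ((-2*⅓)*v)*M - 10*1/13 = (-2*v/3)*M - 10/13 = -2*M*v/3 - 10/13 = -10/13 - 2*M*v/3)
G(Z) = -4*Z/(-94 + Z) (G(Z) = -2*(Z + Z)/(Z - 94) = -2*2*Z/(-94 + Z) = -4*Z/(-94 + Z))
G(x(-5, -4))*T(7) = -4*(-10/13 - ⅔*(-4)*(-5))/(-94 + (-10/13 - ⅔*(-4)*(-5)))*1 = -4*(-10/13 - 40/3)/(-94 + (-10/13 - 40/3))*1 = -4*(-550/39)/(-94 - 550/39)*1 = -4*(-550/39)/(-4216/39)*1 = -4*(-550/39)*(-39/4216)*1 = -275/527*1 = -275/527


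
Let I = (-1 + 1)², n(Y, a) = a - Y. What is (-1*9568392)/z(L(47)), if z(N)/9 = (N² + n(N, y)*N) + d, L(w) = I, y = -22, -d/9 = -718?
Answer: -1594732/9693 ≈ -164.52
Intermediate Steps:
d = 6462 (d = -9*(-718) = 6462)
I = 0 (I = 0² = 0)
L(w) = 0
z(N) = 58158 + 9*N² + 9*N*(-22 - N) (z(N) = 9*((N² + (-22 - N)*N) + 6462) = 9*((N² + N*(-22 - N)) + 6462) = 9*(6462 + N² + N*(-22 - N)) = 58158 + 9*N² + 9*N*(-22 - N))
(-1*9568392)/z(L(47)) = (-1*9568392)/(58158 - 198*0) = -9568392/(58158 + 0) = -9568392/58158 = -9568392*1/58158 = -1594732/9693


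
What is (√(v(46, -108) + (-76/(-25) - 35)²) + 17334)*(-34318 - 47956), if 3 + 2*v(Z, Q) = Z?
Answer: -1426137516 - 123411*√289706/25 ≈ -1.4288e+9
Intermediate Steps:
v(Z, Q) = -3/2 + Z/2
(√(v(46, -108) + (-76/(-25) - 35)²) + 17334)*(-34318 - 47956) = (√((-3/2 + (½)*46) + (-76/(-25) - 35)²) + 17334)*(-34318 - 47956) = (√((-3/2 + 23) + (-76*(-1/25) - 35)²) + 17334)*(-82274) = (√(43/2 + (76/25 - 35)²) + 17334)*(-82274) = (√(43/2 + (-799/25)²) + 17334)*(-82274) = (√(43/2 + 638401/625) + 17334)*(-82274) = (√(1303677/1250) + 17334)*(-82274) = (3*√289706/50 + 17334)*(-82274) = (17334 + 3*√289706/50)*(-82274) = -1426137516 - 123411*√289706/25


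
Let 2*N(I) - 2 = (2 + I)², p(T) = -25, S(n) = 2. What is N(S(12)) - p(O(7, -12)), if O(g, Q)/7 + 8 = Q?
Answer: 34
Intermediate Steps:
O(g, Q) = -56 + 7*Q
N(I) = 1 + (2 + I)²/2
N(S(12)) - p(O(7, -12)) = (1 + (2 + 2)²/2) - 1*(-25) = (1 + (½)*4²) + 25 = (1 + (½)*16) + 25 = (1 + 8) + 25 = 9 + 25 = 34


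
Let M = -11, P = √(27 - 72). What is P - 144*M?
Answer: 1584 + 3*I*√5 ≈ 1584.0 + 6.7082*I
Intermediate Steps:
P = 3*I*√5 (P = √(-45) = 3*I*√5 ≈ 6.7082*I)
P - 144*M = 3*I*√5 - 144*(-11) = 3*I*√5 + 1584 = 1584 + 3*I*√5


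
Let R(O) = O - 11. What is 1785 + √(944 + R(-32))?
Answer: 1785 + √901 ≈ 1815.0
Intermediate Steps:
R(O) = -11 + O
1785 + √(944 + R(-32)) = 1785 + √(944 + (-11 - 32)) = 1785 + √(944 - 43) = 1785 + √901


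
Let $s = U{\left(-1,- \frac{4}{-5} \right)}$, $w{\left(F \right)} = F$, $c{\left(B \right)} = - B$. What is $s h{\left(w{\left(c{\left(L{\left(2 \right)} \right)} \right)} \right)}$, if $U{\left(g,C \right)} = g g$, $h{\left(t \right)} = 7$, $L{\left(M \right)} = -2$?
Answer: $7$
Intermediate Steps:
$U{\left(g,C \right)} = g^{2}$
$s = 1$ ($s = \left(-1\right)^{2} = 1$)
$s h{\left(w{\left(c{\left(L{\left(2 \right)} \right)} \right)} \right)} = 1 \cdot 7 = 7$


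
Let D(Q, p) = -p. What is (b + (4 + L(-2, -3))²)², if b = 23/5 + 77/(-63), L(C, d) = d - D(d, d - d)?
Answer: 38809/2025 ≈ 19.165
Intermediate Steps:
L(C, d) = d (L(C, d) = d - (-1)*(d - d) = d - (-1)*0 = d - 1*0 = d + 0 = d)
b = 152/45 (b = 23*(⅕) + 77*(-1/63) = 23/5 - 11/9 = 152/45 ≈ 3.3778)
(b + (4 + L(-2, -3))²)² = (152/45 + (4 - 3)²)² = (152/45 + 1²)² = (152/45 + 1)² = (197/45)² = 38809/2025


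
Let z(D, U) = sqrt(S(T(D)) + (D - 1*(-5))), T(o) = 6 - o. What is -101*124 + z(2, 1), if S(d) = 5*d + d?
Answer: -12524 + sqrt(31) ≈ -12518.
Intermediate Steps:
S(d) = 6*d
z(D, U) = sqrt(41 - 5*D) (z(D, U) = sqrt(6*(6 - D) + (D - 1*(-5))) = sqrt((36 - 6*D) + (D + 5)) = sqrt((36 - 6*D) + (5 + D)) = sqrt(41 - 5*D))
-101*124 + z(2, 1) = -101*124 + sqrt(41 - 5*2) = -12524 + sqrt(41 - 10) = -12524 + sqrt(31)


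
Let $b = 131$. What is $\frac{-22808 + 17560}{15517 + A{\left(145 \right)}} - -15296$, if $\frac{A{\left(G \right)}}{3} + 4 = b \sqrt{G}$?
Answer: $\frac{10420619894}{681281} + \frac{32226 \sqrt{145}}{3406405} \approx 15296.0$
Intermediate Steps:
$A{\left(G \right)} = -12 + 393 \sqrt{G}$ ($A{\left(G \right)} = -12 + 3 \cdot 131 \sqrt{G} = -12 + 393 \sqrt{G}$)
$\frac{-22808 + 17560}{15517 + A{\left(145 \right)}} - -15296 = \frac{-22808 + 17560}{15517 - \left(12 - 393 \sqrt{145}\right)} - -15296 = - \frac{5248}{15505 + 393 \sqrt{145}} + 15296 = 15296 - \frac{5248}{15505 + 393 \sqrt{145}}$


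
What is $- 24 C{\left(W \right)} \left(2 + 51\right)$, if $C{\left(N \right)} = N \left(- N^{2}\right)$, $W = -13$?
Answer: $-2794584$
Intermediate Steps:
$C{\left(N \right)} = - N^{3}$
$- 24 C{\left(W \right)} \left(2 + 51\right) = - 24 \left(- \left(-13\right)^{3}\right) \left(2 + 51\right) = - 24 \left(\left(-1\right) \left(-2197\right)\right) 53 = \left(-24\right) 2197 \cdot 53 = \left(-52728\right) 53 = -2794584$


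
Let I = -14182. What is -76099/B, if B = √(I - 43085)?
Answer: 76099*I*√707/6363 ≈ 318.0*I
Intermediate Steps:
B = 9*I*√707 (B = √(-14182 - 43085) = √(-57267) = 9*I*√707 ≈ 239.31*I)
-76099/B = -76099*(-I*√707/6363) = -(-76099)*I*√707/6363 = 76099*I*√707/6363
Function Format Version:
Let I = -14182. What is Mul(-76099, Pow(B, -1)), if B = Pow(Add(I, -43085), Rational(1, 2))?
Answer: Mul(Rational(76099, 6363), I, Pow(707, Rational(1, 2))) ≈ Mul(318.00, I)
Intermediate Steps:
B = Mul(9, I, Pow(707, Rational(1, 2))) (B = Pow(Add(-14182, -43085), Rational(1, 2)) = Pow(-57267, Rational(1, 2)) = Mul(9, I, Pow(707, Rational(1, 2))) ≈ Mul(239.31, I))
Mul(-76099, Pow(B, -1)) = Mul(-76099, Pow(Mul(9, I, Pow(707, Rational(1, 2))), -1)) = Mul(-76099, Mul(Rational(-1, 6363), I, Pow(707, Rational(1, 2)))) = Mul(Rational(76099, 6363), I, Pow(707, Rational(1, 2)))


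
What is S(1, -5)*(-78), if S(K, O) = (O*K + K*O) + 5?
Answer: 390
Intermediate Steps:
S(K, O) = 5 + 2*K*O (S(K, O) = (K*O + K*O) + 5 = 2*K*O + 5 = 5 + 2*K*O)
S(1, -5)*(-78) = (5 + 2*1*(-5))*(-78) = (5 - 10)*(-78) = -5*(-78) = 390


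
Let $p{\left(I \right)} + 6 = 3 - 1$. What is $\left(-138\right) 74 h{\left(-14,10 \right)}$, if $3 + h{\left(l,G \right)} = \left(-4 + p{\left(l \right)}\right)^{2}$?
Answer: $-622932$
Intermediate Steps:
$p{\left(I \right)} = -4$ ($p{\left(I \right)} = -6 + \left(3 - 1\right) = -6 + 2 = -4$)
$h{\left(l,G \right)} = 61$ ($h{\left(l,G \right)} = -3 + \left(-4 - 4\right)^{2} = -3 + \left(-8\right)^{2} = -3 + 64 = 61$)
$\left(-138\right) 74 h{\left(-14,10 \right)} = \left(-138\right) 74 \cdot 61 = \left(-10212\right) 61 = -622932$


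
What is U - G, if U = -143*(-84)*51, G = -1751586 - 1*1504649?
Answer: 3868847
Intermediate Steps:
G = -3256235 (G = -1751586 - 1504649 = -3256235)
U = 612612 (U = 12012*51 = 612612)
U - G = 612612 - 1*(-3256235) = 612612 + 3256235 = 3868847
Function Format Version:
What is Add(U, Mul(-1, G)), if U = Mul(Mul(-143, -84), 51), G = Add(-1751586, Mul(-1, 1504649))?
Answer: 3868847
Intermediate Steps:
G = -3256235 (G = Add(-1751586, -1504649) = -3256235)
U = 612612 (U = Mul(12012, 51) = 612612)
Add(U, Mul(-1, G)) = Add(612612, Mul(-1, -3256235)) = Add(612612, 3256235) = 3868847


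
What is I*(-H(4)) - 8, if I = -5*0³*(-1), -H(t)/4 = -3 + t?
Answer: -8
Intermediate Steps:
H(t) = 12 - 4*t (H(t) = -4*(-3 + t) = 12 - 4*t)
I = 0 (I = -5*0*(-1) = 0*(-1) = 0)
I*(-H(4)) - 8 = 0*(-(12 - 4*4)) - 8 = 0*(-(12 - 16)) - 8 = 0*(-1*(-4)) - 8 = 0*4 - 8 = 0 - 8 = -8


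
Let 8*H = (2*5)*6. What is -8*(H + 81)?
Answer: -708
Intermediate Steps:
H = 15/2 (H = ((2*5)*6)/8 = (10*6)/8 = (⅛)*60 = 15/2 ≈ 7.5000)
-8*(H + 81) = -8*(15/2 + 81) = -8*177/2 = -708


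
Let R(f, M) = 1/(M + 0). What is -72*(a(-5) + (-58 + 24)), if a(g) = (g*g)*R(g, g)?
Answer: 2808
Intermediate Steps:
R(f, M) = 1/M
a(g) = g (a(g) = (g*g)/g = g**2/g = g)
-72*(a(-5) + (-58 + 24)) = -72*(-5 + (-58 + 24)) = -72*(-5 - 34) = -72*(-39) = 2808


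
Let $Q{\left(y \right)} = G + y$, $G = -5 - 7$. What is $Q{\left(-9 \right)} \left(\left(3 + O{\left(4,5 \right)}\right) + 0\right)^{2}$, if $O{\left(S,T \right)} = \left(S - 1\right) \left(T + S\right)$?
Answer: $-18900$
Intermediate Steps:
$G = -12$ ($G = -5 - 7 = -12$)
$O{\left(S,T \right)} = \left(-1 + S\right) \left(S + T\right)$
$Q{\left(y \right)} = -12 + y$
$Q{\left(-9 \right)} \left(\left(3 + O{\left(4,5 \right)}\right) + 0\right)^{2} = \left(-12 - 9\right) \left(\left(3 + \left(4^{2} - 4 - 5 + 4 \cdot 5\right)\right) + 0\right)^{2} = - 21 \left(\left(3 + \left(16 - 4 - 5 + 20\right)\right) + 0\right)^{2} = - 21 \left(\left(3 + 27\right) + 0\right)^{2} = - 21 \left(30 + 0\right)^{2} = - 21 \cdot 30^{2} = \left(-21\right) 900 = -18900$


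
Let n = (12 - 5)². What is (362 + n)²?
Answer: 168921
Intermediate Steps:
n = 49 (n = 7² = 49)
(362 + n)² = (362 + 49)² = 411² = 168921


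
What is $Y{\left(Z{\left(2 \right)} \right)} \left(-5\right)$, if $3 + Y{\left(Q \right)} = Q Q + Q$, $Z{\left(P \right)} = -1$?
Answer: $15$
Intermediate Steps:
$Y{\left(Q \right)} = -3 + Q + Q^{2}$ ($Y{\left(Q \right)} = -3 + \left(Q Q + Q\right) = -3 + \left(Q^{2} + Q\right) = -3 + \left(Q + Q^{2}\right) = -3 + Q + Q^{2}$)
$Y{\left(Z{\left(2 \right)} \right)} \left(-5\right) = \left(-3 - 1 + \left(-1\right)^{2}\right) \left(-5\right) = \left(-3 - 1 + 1\right) \left(-5\right) = \left(-3\right) \left(-5\right) = 15$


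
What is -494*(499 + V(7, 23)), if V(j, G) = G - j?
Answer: -254410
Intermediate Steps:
-494*(499 + V(7, 23)) = -494*(499 + (23 - 1*7)) = -494*(499 + (23 - 7)) = -494*(499 + 16) = -494*515 = -254410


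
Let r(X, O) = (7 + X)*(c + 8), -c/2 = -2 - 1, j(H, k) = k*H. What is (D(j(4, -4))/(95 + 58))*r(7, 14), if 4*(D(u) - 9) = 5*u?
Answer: -2156/153 ≈ -14.092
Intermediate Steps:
j(H, k) = H*k
D(u) = 9 + 5*u/4 (D(u) = 9 + (5*u)/4 = 9 + 5*u/4)
c = 6 (c = -2*(-2 - 1) = -2*(-3) = 6)
r(X, O) = 98 + 14*X (r(X, O) = (7 + X)*(6 + 8) = (7 + X)*14 = 98 + 14*X)
(D(j(4, -4))/(95 + 58))*r(7, 14) = ((9 + 5*(4*(-4))/4)/(95 + 58))*(98 + 14*7) = ((9 + (5/4)*(-16))/153)*(98 + 98) = ((9 - 20)/153)*196 = ((1/153)*(-11))*196 = -11/153*196 = -2156/153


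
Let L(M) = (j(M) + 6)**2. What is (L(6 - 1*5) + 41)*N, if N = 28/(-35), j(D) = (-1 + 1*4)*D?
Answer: -488/5 ≈ -97.600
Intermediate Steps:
j(D) = 3*D (j(D) = (-1 + 4)*D = 3*D)
N = -4/5 (N = 28*(-1/35) = -4/5 ≈ -0.80000)
L(M) = (6 + 3*M)**2 (L(M) = (3*M + 6)**2 = (6 + 3*M)**2)
(L(6 - 1*5) + 41)*N = (9*(2 + (6 - 1*5))**2 + 41)*(-4/5) = (9*(2 + (6 - 5))**2 + 41)*(-4/5) = (9*(2 + 1)**2 + 41)*(-4/5) = (9*3**2 + 41)*(-4/5) = (9*9 + 41)*(-4/5) = (81 + 41)*(-4/5) = 122*(-4/5) = -488/5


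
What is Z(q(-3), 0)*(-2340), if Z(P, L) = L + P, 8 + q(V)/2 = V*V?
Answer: -4680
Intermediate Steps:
q(V) = -16 + 2*V**2 (q(V) = -16 + 2*(V*V) = -16 + 2*V**2)
Z(q(-3), 0)*(-2340) = (0 + (-16 + 2*(-3)**2))*(-2340) = (0 + (-16 + 2*9))*(-2340) = (0 + (-16 + 18))*(-2340) = (0 + 2)*(-2340) = 2*(-2340) = -4680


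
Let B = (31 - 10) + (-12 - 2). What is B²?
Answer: 49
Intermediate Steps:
B = 7 (B = 21 - 14 = 7)
B² = 7² = 49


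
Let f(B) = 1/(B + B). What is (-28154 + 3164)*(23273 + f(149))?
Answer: -86657260725/149 ≈ -5.8159e+8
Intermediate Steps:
f(B) = 1/(2*B)
(-28154 + 3164)*(23273 + f(149)) = (-28154 + 3164)*(23273 + (½)/149) = -24990*(23273 + (½)*(1/149)) = -24990*(23273 + 1/298) = -24990*6935355/298 = -86657260725/149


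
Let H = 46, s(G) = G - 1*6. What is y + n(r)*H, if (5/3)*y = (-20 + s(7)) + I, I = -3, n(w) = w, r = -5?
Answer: -1216/5 ≈ -243.20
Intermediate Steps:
s(G) = -6 + G (s(G) = G - 6 = -6 + G)
y = -66/5 (y = 3*((-20 + (-6 + 7)) - 3)/5 = 3*((-20 + 1) - 3)/5 = 3*(-19 - 3)/5 = (⅗)*(-22) = -66/5 ≈ -13.200)
y + n(r)*H = -66/5 - 5*46 = -66/5 - 230 = -1216/5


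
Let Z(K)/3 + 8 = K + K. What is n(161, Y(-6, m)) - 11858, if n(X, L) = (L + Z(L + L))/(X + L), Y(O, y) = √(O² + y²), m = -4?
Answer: -306759142/25869 + 4234*√13/25869 ≈ -11858.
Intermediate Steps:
Z(K) = -24 + 6*K (Z(K) = -24 + 3*(K + K) = -24 + 3*(2*K) = -24 + 6*K)
n(X, L) = (-24 + 13*L)/(L + X) (n(X, L) = (L + (-24 + 6*(L + L)))/(X + L) = (L + (-24 + 6*(2*L)))/(L + X) = (L + (-24 + 12*L))/(L + X) = (-24 + 13*L)/(L + X))
n(161, Y(-6, m)) - 11858 = (-24 + 13*√((-6)² + (-4)²))/(√((-6)² + (-4)²) + 161) - 11858 = (-24 + 13*√(36 + 16))/(√(36 + 16) + 161) - 11858 = (-24 + 13*√52)/(√52 + 161) - 11858 = (-24 + 13*(2*√13))/(2*√13 + 161) - 11858 = (-24 + 26*√13)/(161 + 2*√13) - 11858 = -11858 + (-24 + 26*√13)/(161 + 2*√13)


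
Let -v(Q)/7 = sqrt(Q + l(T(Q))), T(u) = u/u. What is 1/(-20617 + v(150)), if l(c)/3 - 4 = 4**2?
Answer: -20617/425050399 + 7*sqrt(210)/425050399 ≈ -4.8266e-5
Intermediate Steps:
T(u) = 1
l(c) = 60 (l(c) = 12 + 3*4**2 = 12 + 3*16 = 12 + 48 = 60)
v(Q) = -7*sqrt(60 + Q) (v(Q) = -7*sqrt(Q + 60) = -7*sqrt(60 + Q))
1/(-20617 + v(150)) = 1/(-20617 - 7*sqrt(60 + 150)) = 1/(-20617 - 7*sqrt(210))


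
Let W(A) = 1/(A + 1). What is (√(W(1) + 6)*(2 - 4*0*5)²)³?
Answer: 208*√26 ≈ 1060.6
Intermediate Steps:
W(A) = 1/(1 + A)
(√(W(1) + 6)*(2 - 4*0*5)²)³ = (√(1/(1 + 1) + 6)*(2 - 4*0*5)²)³ = (√(1/2 + 6)*(2 + 0*5)²)³ = (√(½ + 6)*(2 + 0)²)³ = (√(13/2)*2²)³ = ((√26/2)*4)³ = (2*√26)³ = 208*√26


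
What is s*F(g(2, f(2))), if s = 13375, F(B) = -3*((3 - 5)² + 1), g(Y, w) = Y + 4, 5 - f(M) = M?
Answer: -200625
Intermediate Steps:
f(M) = 5 - M
g(Y, w) = 4 + Y
F(B) = -15 (F(B) = -3*((-2)² + 1) = -3*(4 + 1) = -3*5 = -15)
s*F(g(2, f(2))) = 13375*(-15) = -200625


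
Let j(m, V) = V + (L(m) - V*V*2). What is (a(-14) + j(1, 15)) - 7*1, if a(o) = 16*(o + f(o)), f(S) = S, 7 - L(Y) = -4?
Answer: -879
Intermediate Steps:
L(Y) = 11 (L(Y) = 7 - 1*(-4) = 7 + 4 = 11)
a(o) = 32*o (a(o) = 16*(o + o) = 16*(2*o) = 32*o)
j(m, V) = 11 + V - 2*V² (j(m, V) = V + (11 - V*V*2) = V + (11 - V²*2) = V + (11 - 2*V²) = 11 + V - 2*V²)
(a(-14) + j(1, 15)) - 7*1 = (32*(-14) + (11 + 15 - 2*15²)) - 7*1 = (-448 + (11 + 15 - 2*225)) - 7 = (-448 + (11 + 15 - 450)) - 7 = (-448 - 424) - 7 = -872 - 7 = -879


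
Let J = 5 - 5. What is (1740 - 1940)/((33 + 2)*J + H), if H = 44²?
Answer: -25/242 ≈ -0.10331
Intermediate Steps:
J = 0
H = 1936
(1740 - 1940)/((33 + 2)*J + H) = (1740 - 1940)/((33 + 2)*0 + 1936) = -200/(35*0 + 1936) = -200/(0 + 1936) = -200/1936 = -200*1/1936 = -25/242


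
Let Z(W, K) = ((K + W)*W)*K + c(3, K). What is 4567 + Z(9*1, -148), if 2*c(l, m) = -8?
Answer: 189711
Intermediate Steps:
c(l, m) = -4 (c(l, m) = (1/2)*(-8) = -4)
Z(W, K) = -4 + K*W*(K + W) (Z(W, K) = ((K + W)*W)*K - 4 = (W*(K + W))*K - 4 = K*W*(K + W) - 4 = -4 + K*W*(K + W))
4567 + Z(9*1, -148) = 4567 + (-4 - 148*(9*1)**2 + (9*1)*(-148)**2) = 4567 + (-4 - 148*9**2 + 9*21904) = 4567 + (-4 - 148*81 + 197136) = 4567 + (-4 - 11988 + 197136) = 4567 + 185144 = 189711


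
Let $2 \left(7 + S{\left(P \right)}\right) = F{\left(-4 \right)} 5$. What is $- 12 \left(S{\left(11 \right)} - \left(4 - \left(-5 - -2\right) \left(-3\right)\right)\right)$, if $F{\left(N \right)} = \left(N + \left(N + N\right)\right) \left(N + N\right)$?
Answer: $-2856$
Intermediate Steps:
$F{\left(N \right)} = 6 N^{2}$ ($F{\left(N \right)} = \left(N + 2 N\right) 2 N = 3 N 2 N = 6 N^{2}$)
$S{\left(P \right)} = 233$ ($S{\left(P \right)} = -7 + \frac{6 \left(-4\right)^{2} \cdot 5}{2} = -7 + \frac{6 \cdot 16 \cdot 5}{2} = -7 + \frac{96 \cdot 5}{2} = -7 + \frac{1}{2} \cdot 480 = -7 + 240 = 233$)
$- 12 \left(S{\left(11 \right)} - \left(4 - \left(-5 - -2\right) \left(-3\right)\right)\right) = - 12 \left(233 - \left(4 - \left(-5 - -2\right) \left(-3\right)\right)\right) = - 12 \left(233 - \left(4 - \left(-5 + 2\right) \left(-3\right)\right)\right) = - 12 \left(233 - -5\right) = - 12 \left(233 + \left(-4 + 9\right)\right) = - 12 \left(233 + 5\right) = \left(-12\right) 238 = -2856$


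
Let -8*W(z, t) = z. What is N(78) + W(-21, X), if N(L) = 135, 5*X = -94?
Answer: 1101/8 ≈ 137.63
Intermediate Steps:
X = -94/5 (X = (1/5)*(-94) = -94/5 ≈ -18.800)
W(z, t) = -z/8
N(78) + W(-21, X) = 135 - 1/8*(-21) = 135 + 21/8 = 1101/8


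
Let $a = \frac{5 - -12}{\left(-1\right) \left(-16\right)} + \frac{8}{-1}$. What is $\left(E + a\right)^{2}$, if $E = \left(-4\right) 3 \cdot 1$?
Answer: $\frac{91809}{256} \approx 358.63$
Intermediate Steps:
$E = -12$ ($E = \left(-12\right) 1 = -12$)
$a = - \frac{111}{16}$ ($a = \frac{5 + 12}{16} + 8 \left(-1\right) = 17 \cdot \frac{1}{16} - 8 = \frac{17}{16} - 8 = - \frac{111}{16} \approx -6.9375$)
$\left(E + a\right)^{2} = \left(-12 - \frac{111}{16}\right)^{2} = \left(- \frac{303}{16}\right)^{2} = \frac{91809}{256}$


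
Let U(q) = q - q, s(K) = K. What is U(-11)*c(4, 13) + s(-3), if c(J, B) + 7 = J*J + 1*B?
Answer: -3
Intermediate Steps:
c(J, B) = -7 + B + J² (c(J, B) = -7 + (J*J + 1*B) = -7 + (J² + B) = -7 + (B + J²) = -7 + B + J²)
U(q) = 0
U(-11)*c(4, 13) + s(-3) = 0*(-7 + 13 + 4²) - 3 = 0*(-7 + 13 + 16) - 3 = 0*22 - 3 = 0 - 3 = -3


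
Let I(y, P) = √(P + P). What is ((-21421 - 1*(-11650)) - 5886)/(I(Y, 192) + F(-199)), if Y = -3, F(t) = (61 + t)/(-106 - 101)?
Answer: 46971/1726 - 281826*√6/863 ≈ -772.71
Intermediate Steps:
F(t) = -61/207 - t/207 (F(t) = (61 + t)/(-207) = (61 + t)*(-1/207) = -61/207 - t/207)
I(y, P) = √2*√P (I(y, P) = √(2*P) = √2*√P)
((-21421 - 1*(-11650)) - 5886)/(I(Y, 192) + F(-199)) = ((-21421 - 1*(-11650)) - 5886)/(√2*√192 + (-61/207 - 1/207*(-199))) = ((-21421 + 11650) - 5886)/(√2*(8*√3) + (-61/207 + 199/207)) = (-9771 - 5886)/(8*√6 + ⅔) = -15657/(⅔ + 8*√6)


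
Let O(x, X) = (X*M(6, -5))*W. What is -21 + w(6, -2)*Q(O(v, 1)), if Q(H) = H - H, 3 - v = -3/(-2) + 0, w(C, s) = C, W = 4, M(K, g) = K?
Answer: -21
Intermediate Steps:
v = 3/2 (v = 3 - (-3/(-2) + 0) = 3 - (-3*(-½) + 0) = 3 - (3/2 + 0) = 3 - 1*3/2 = 3 - 3/2 = 3/2 ≈ 1.5000)
O(x, X) = 24*X (O(x, X) = (X*6)*4 = (6*X)*4 = 24*X)
Q(H) = 0
-21 + w(6, -2)*Q(O(v, 1)) = -21 + 6*0 = -21 + 0 = -21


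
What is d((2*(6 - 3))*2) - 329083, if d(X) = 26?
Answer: -329057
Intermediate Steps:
d((2*(6 - 3))*2) - 329083 = 26 - 329083 = -329057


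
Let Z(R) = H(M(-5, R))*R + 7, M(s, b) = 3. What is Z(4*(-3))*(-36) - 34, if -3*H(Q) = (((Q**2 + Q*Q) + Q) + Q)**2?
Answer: -83230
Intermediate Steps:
H(Q) = -(2*Q + 2*Q**2)**2/3 (H(Q) = -(((Q**2 + Q*Q) + Q) + Q)**2/3 = -(((Q**2 + Q**2) + Q) + Q)**2/3 = -((2*Q**2 + Q) + Q)**2/3 = -((Q + 2*Q**2) + Q)**2/3 = -(2*Q + 2*Q**2)**2/3)
Z(R) = 7 - 192*R (Z(R) = (-4/3*3**2*(1 + 3)**2)*R + 7 = (-4/3*9*4**2)*R + 7 = (-4/3*9*16)*R + 7 = -192*R + 7 = 7 - 192*R)
Z(4*(-3))*(-36) - 34 = (7 - 768*(-3))*(-36) - 34 = (7 - 192*(-12))*(-36) - 34 = (7 + 2304)*(-36) - 34 = 2311*(-36) - 34 = -83196 - 34 = -83230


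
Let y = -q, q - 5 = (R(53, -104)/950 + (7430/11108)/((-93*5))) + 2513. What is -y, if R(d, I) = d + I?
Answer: 308886306932/122673975 ≈ 2517.9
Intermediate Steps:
R(d, I) = I + d
q = 308886306932/122673975 (q = 5 + (((-104 + 53)/950 + (7430/11108)/((-93*5))) + 2513) = 5 + ((-51*1/950 + (7430*(1/11108))/(-465)) + 2513) = 5 + ((-51/950 + (3715/5554)*(-1/465)) + 2513) = 5 + ((-51/950 - 743/516522) + 2513) = 5 + (-6762118/122673975 + 2513) = 5 + 308272937057/122673975 = 308886306932/122673975 ≈ 2517.9)
y = -308886306932/122673975 (y = -1*308886306932/122673975 = -308886306932/122673975 ≈ -2517.9)
-y = -1*(-308886306932/122673975) = 308886306932/122673975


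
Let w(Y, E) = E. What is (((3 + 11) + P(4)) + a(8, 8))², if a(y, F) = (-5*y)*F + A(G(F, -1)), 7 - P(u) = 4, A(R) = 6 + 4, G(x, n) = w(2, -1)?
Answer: 85849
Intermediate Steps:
G(x, n) = -1
A(R) = 10
P(u) = 3 (P(u) = 7 - 1*4 = 7 - 4 = 3)
a(y, F) = 10 - 5*F*y (a(y, F) = (-5*y)*F + 10 = -5*F*y + 10 = 10 - 5*F*y)
(((3 + 11) + P(4)) + a(8, 8))² = (((3 + 11) + 3) + (10 - 5*8*8))² = ((14 + 3) + (10 - 320))² = (17 - 310)² = (-293)² = 85849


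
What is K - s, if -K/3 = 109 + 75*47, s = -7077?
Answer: -3825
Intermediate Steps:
K = -10902 (K = -3*(109 + 75*47) = -3*(109 + 3525) = -3*3634 = -10902)
K - s = -10902 - 1*(-7077) = -10902 + 7077 = -3825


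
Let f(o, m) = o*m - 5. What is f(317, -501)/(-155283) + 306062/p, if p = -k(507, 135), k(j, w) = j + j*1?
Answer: -2631398891/8747609 ≈ -300.81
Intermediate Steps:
f(o, m) = -5 + m*o (f(o, m) = m*o - 5 = -5 + m*o)
k(j, w) = 2*j (k(j, w) = j + j = 2*j)
p = -1014 (p = -2*507 = -1*1014 = -1014)
f(317, -501)/(-155283) + 306062/p = (-5 - 501*317)/(-155283) + 306062/(-1014) = (-5 - 158817)*(-1/155283) + 306062*(-1/1014) = -158822*(-1/155283) - 153031/507 = 158822/155283 - 153031/507 = -2631398891/8747609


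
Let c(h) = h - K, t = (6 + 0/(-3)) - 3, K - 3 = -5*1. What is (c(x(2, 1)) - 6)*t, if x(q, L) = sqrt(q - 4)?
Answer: -12 + 3*I*sqrt(2) ≈ -12.0 + 4.2426*I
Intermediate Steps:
K = -2 (K = 3 - 5*1 = 3 - 5 = -2)
x(q, L) = sqrt(-4 + q)
t = 3 (t = (6 + 0*(-1/3)) - 3 = (6 + 0) - 3 = 6 - 3 = 3)
c(h) = 2 + h (c(h) = h - 1*(-2) = h + 2 = 2 + h)
(c(x(2, 1)) - 6)*t = ((2 + sqrt(-4 + 2)) - 6)*3 = ((2 + sqrt(-2)) - 6)*3 = ((2 + I*sqrt(2)) - 6)*3 = (-4 + I*sqrt(2))*3 = -12 + 3*I*sqrt(2)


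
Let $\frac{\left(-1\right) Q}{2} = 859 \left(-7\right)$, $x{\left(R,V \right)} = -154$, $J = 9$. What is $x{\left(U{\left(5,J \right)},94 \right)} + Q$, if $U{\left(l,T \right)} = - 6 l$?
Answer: $11872$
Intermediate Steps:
$Q = 12026$ ($Q = - 2 \cdot 859 \left(-7\right) = \left(-2\right) \left(-6013\right) = 12026$)
$x{\left(U{\left(5,J \right)},94 \right)} + Q = -154 + 12026 = 11872$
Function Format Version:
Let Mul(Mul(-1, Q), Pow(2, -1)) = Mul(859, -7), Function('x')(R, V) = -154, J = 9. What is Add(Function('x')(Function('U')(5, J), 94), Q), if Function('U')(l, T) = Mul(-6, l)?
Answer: 11872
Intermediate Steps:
Q = 12026 (Q = Mul(-2, Mul(859, -7)) = Mul(-2, -6013) = 12026)
Add(Function('x')(Function('U')(5, J), 94), Q) = Add(-154, 12026) = 11872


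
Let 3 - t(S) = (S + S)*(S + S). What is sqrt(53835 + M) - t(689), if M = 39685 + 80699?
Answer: 1898881 + sqrt(174219) ≈ 1.8993e+6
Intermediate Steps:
M = 120384
t(S) = 3 - 4*S**2 (t(S) = 3 - (S + S)*(S + S) = 3 - 2*S*2*S = 3 - 4*S**2)
sqrt(53835 + M) - t(689) = sqrt(53835 + 120384) - (3 - 4*689**2) = sqrt(174219) - (3 - 4*474721) = sqrt(174219) - (3 - 1898884) = sqrt(174219) - 1*(-1898881) = sqrt(174219) + 1898881 = 1898881 + sqrt(174219)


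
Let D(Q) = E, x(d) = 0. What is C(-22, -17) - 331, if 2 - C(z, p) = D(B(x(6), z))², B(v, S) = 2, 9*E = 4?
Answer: -26665/81 ≈ -329.20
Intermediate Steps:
E = 4/9 (E = (⅑)*4 = 4/9 ≈ 0.44444)
D(Q) = 4/9
C(z, p) = 146/81 (C(z, p) = 2 - (4/9)² = 2 - 1*16/81 = 2 - 16/81 = 146/81)
C(-22, -17) - 331 = 146/81 - 331 = -26665/81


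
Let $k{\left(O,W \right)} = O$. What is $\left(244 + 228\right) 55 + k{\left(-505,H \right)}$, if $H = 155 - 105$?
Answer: $25455$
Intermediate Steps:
$H = 50$
$\left(244 + 228\right) 55 + k{\left(-505,H \right)} = \left(244 + 228\right) 55 - 505 = 472 \cdot 55 - 505 = 25960 - 505 = 25455$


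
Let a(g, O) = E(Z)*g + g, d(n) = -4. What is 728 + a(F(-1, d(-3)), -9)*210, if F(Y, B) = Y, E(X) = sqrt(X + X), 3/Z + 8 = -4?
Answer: 518 - 105*I*sqrt(2) ≈ 518.0 - 148.49*I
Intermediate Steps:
Z = -1/4 (Z = 3/(-8 - 4) = 3/(-12) = 3*(-1/12) = -1/4 ≈ -0.25000)
E(X) = sqrt(2)*sqrt(X) (E(X) = sqrt(2*X) = sqrt(2)*sqrt(X))
a(g, O) = g + I*g*sqrt(2)/2 (a(g, O) = (sqrt(2)*sqrt(-1/4))*g + g = (sqrt(2)*(I/2))*g + g = (I*sqrt(2)/2)*g + g = I*g*sqrt(2)/2 + g = g + I*g*sqrt(2)/2)
728 + a(F(-1, d(-3)), -9)*210 = 728 + ((1/2)*(-1)*(2 + I*sqrt(2)))*210 = 728 + (-1 - I*sqrt(2)/2)*210 = 728 + (-210 - 105*I*sqrt(2)) = 518 - 105*I*sqrt(2)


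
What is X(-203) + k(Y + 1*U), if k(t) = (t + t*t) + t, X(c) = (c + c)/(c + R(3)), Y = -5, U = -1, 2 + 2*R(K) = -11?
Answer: 10868/419 ≈ 25.938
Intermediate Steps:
R(K) = -13/2 (R(K) = -1 + (½)*(-11) = -1 - 11/2 = -13/2)
X(c) = 2*c/(-13/2 + c) (X(c) = (c + c)/(c - 13/2) = (2*c)/(-13/2 + c) = 2*c/(-13/2 + c))
k(t) = t² + 2*t (k(t) = (t + t²) + t = t² + 2*t)
X(-203) + k(Y + 1*U) = 4*(-203)/(-13 + 2*(-203)) + (-5 + 1*(-1))*(2 + (-5 + 1*(-1))) = 4*(-203)/(-13 - 406) + (-5 - 1)*(2 + (-5 - 1)) = 4*(-203)/(-419) - 6*(2 - 6) = 4*(-203)*(-1/419) - 6*(-4) = 812/419 + 24 = 10868/419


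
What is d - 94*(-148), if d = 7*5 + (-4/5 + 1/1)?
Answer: 69736/5 ≈ 13947.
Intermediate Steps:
d = 176/5 (d = 35 + (-4*⅕ + 1*1) = 35 + (-⅘ + 1) = 35 + ⅕ = 176/5 ≈ 35.200)
d - 94*(-148) = 176/5 - 94*(-148) = 176/5 + 13912 = 69736/5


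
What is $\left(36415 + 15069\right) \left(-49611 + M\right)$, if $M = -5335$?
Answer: $-2828839864$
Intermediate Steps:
$\left(36415 + 15069\right) \left(-49611 + M\right) = \left(36415 + 15069\right) \left(-49611 - 5335\right) = 51484 \left(-54946\right) = -2828839864$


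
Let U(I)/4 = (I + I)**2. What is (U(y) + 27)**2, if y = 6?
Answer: 363609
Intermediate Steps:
U(I) = 16*I**2 (U(I) = 4*(I + I)**2 = 4*(2*I)**2 = 4*(4*I**2) = 16*I**2)
(U(y) + 27)**2 = (16*6**2 + 27)**2 = (16*36 + 27)**2 = (576 + 27)**2 = 603**2 = 363609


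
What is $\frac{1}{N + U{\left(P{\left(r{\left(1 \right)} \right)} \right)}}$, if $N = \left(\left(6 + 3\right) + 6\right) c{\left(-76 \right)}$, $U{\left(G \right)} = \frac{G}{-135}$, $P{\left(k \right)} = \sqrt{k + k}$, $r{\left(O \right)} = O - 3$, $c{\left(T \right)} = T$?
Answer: $- \frac{5194125}{5921302501} + \frac{135 i}{11842605002} \approx -0.00087719 + 1.14 \cdot 10^{-8} i$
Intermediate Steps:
$r{\left(O \right)} = -3 + O$ ($r{\left(O \right)} = O - 3 = -3 + O$)
$P{\left(k \right)} = \sqrt{2} \sqrt{k}$ ($P{\left(k \right)} = \sqrt{2 k} = \sqrt{2} \sqrt{k}$)
$U{\left(G \right)} = - \frac{G}{135}$ ($U{\left(G \right)} = G \left(- \frac{1}{135}\right) = - \frac{G}{135}$)
$N = -1140$ ($N = \left(\left(6 + 3\right) + 6\right) \left(-76\right) = \left(9 + 6\right) \left(-76\right) = 15 \left(-76\right) = -1140$)
$\frac{1}{N + U{\left(P{\left(r{\left(1 \right)} \right)} \right)}} = \frac{1}{-1140 - \frac{\sqrt{2} \sqrt{-3 + 1}}{135}} = \frac{1}{-1140 - \frac{\sqrt{2} \sqrt{-2}}{135}} = \frac{1}{-1140 - \frac{\sqrt{2} i \sqrt{2}}{135}} = \frac{1}{-1140 - \frac{2 i}{135}} = \frac{18225 \left(-1140 + \frac{2 i}{135}\right)}{23685210004}$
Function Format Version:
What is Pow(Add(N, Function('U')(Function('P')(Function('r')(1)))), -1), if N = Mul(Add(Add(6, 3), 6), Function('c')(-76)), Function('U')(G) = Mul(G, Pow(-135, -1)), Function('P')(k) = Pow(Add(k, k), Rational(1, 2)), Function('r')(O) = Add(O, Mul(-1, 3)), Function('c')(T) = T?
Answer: Add(Rational(-5194125, 5921302501), Mul(Rational(135, 11842605002), I)) ≈ Add(-0.00087719, Mul(1.1400e-8, I))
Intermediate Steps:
Function('r')(O) = Add(-3, O) (Function('r')(O) = Add(O, -3) = Add(-3, O))
Function('P')(k) = Mul(Pow(2, Rational(1, 2)), Pow(k, Rational(1, 2))) (Function('P')(k) = Pow(Mul(2, k), Rational(1, 2)) = Mul(Pow(2, Rational(1, 2)), Pow(k, Rational(1, 2))))
Function('U')(G) = Mul(Rational(-1, 135), G) (Function('U')(G) = Mul(G, Rational(-1, 135)) = Mul(Rational(-1, 135), G))
N = -1140 (N = Mul(Add(Add(6, 3), 6), -76) = Mul(Add(9, 6), -76) = Mul(15, -76) = -1140)
Pow(Add(N, Function('U')(Function('P')(Function('r')(1)))), -1) = Pow(Add(-1140, Mul(Rational(-1, 135), Mul(Pow(2, Rational(1, 2)), Pow(Add(-3, 1), Rational(1, 2))))), -1) = Pow(Add(-1140, Mul(Rational(-1, 135), Mul(Pow(2, Rational(1, 2)), Pow(-2, Rational(1, 2))))), -1) = Pow(Add(-1140, Mul(Rational(-1, 135), Mul(Pow(2, Rational(1, 2)), Mul(I, Pow(2, Rational(1, 2)))))), -1) = Pow(Add(-1140, Mul(Rational(-1, 135), Mul(2, I))), -1) = Pow(Add(-1140, Mul(Rational(-2, 135), I)), -1) = Mul(Rational(18225, 23685210004), Add(-1140, Mul(Rational(2, 135), I)))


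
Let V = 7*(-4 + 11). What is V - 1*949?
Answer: -900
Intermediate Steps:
V = 49 (V = 7*7 = 49)
V - 1*949 = 49 - 1*949 = 49 - 949 = -900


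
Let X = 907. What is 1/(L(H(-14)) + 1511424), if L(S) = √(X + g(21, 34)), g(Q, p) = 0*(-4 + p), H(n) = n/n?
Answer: 1511424/2284402506869 - √907/2284402506869 ≈ 6.6161e-7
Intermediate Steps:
H(n) = 1
g(Q, p) = 0
L(S) = √907 (L(S) = √(907 + 0) = √907)
1/(L(H(-14)) + 1511424) = 1/(√907 + 1511424) = 1/(1511424 + √907)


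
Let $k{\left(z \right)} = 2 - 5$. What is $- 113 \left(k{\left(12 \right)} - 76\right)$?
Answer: $8927$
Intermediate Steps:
$k{\left(z \right)} = -3$ ($k{\left(z \right)} = 2 - 5 = -3$)
$- 113 \left(k{\left(12 \right)} - 76\right) = - 113 \left(-3 - 76\right) = \left(-113\right) \left(-79\right) = 8927$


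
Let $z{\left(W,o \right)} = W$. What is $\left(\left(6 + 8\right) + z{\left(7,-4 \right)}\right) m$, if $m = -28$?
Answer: $-588$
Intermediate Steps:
$\left(\left(6 + 8\right) + z{\left(7,-4 \right)}\right) m = \left(\left(6 + 8\right) + 7\right) \left(-28\right) = \left(14 + 7\right) \left(-28\right) = 21 \left(-28\right) = -588$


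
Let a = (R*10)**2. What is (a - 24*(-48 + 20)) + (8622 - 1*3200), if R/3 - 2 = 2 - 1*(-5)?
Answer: 78994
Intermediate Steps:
R = 27 (R = 6 + 3*(2 - 1*(-5)) = 6 + 3*(2 + 5) = 6 + 3*7 = 6 + 21 = 27)
a = 72900 (a = (27*10)**2 = 270**2 = 72900)
(a - 24*(-48 + 20)) + (8622 - 1*3200) = (72900 - 24*(-48 + 20)) + (8622 - 1*3200) = (72900 - 24*(-28)) + (8622 - 3200) = (72900 + 672) + 5422 = 73572 + 5422 = 78994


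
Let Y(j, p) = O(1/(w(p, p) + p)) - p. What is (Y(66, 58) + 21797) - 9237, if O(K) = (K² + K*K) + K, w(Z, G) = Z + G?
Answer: 94627682/7569 ≈ 12502.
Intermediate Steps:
w(Z, G) = G + Z
O(K) = K + 2*K² (O(K) = (K² + K²) + K = 2*K² + K = K + 2*K²)
Y(j, p) = -p + (1 + 2/(3*p))/(3*p) (Y(j, p) = (1 + 2/((p + p) + p))/((p + p) + p) - p = (1 + 2/(2*p + p))/(2*p + p) - p = (1 + 2/((3*p)))/((3*p)) - p = (1/(3*p))*(1 + 2*(1/(3*p))) - p = (1/(3*p))*(1 + 2/(3*p)) - p = (1 + 2/(3*p))/(3*p) - p = -p + (1 + 2/(3*p))/(3*p))
(Y(66, 58) + 21797) - 9237 = ((2/9 - 1*58³ + (⅓)*58)/58² + 21797) - 9237 = ((2/9 - 1*195112 + 58/3)/3364 + 21797) - 9237 = ((2/9 - 195112 + 58/3)/3364 + 21797) - 9237 = ((1/3364)*(-1755832/9) + 21797) - 9237 = (-438958/7569 + 21797) - 9237 = 164542535/7569 - 9237 = 94627682/7569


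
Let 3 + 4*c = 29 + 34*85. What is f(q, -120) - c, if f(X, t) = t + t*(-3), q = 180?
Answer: -489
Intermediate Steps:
f(X, t) = -2*t (f(X, t) = t - 3*t = -2*t)
c = 729 (c = -¾ + (29 + 34*85)/4 = -¾ + (29 + 2890)/4 = -¾ + (¼)*2919 = -¾ + 2919/4 = 729)
f(q, -120) - c = -2*(-120) - 1*729 = 240 - 729 = -489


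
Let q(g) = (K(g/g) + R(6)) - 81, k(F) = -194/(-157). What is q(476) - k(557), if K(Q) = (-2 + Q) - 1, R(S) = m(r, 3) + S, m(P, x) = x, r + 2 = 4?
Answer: -11812/157 ≈ -75.236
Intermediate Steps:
r = 2 (r = -2 + 4 = 2)
k(F) = 194/157 (k(F) = -194*(-1/157) = 194/157)
R(S) = 3 + S
K(Q) = -3 + Q
q(g) = -74 (q(g) = ((-3 + g/g) + (3 + 6)) - 81 = ((-3 + 1) + 9) - 81 = (-2 + 9) - 81 = 7 - 81 = -74)
q(476) - k(557) = -74 - 1*194/157 = -74 - 194/157 = -11812/157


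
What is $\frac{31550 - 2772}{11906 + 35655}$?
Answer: $\frac{28778}{47561} \approx 0.60508$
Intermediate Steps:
$\frac{31550 - 2772}{11906 + 35655} = \frac{28778}{47561}$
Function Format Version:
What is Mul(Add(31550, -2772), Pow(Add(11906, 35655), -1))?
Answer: Rational(28778, 47561) ≈ 0.60508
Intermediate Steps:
Mul(Add(31550, -2772), Pow(Add(11906, 35655), -1)) = Mul(28778, Pow(47561, -1)) = Mul(28778, Rational(1, 47561)) = Rational(28778, 47561)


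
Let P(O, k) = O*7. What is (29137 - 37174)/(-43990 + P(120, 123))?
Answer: 8037/43150 ≈ 0.18626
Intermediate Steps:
P(O, k) = 7*O
(29137 - 37174)/(-43990 + P(120, 123)) = (29137 - 37174)/(-43990 + 7*120) = -8037/(-43990 + 840) = -8037/(-43150) = -8037*(-1/43150) = 8037/43150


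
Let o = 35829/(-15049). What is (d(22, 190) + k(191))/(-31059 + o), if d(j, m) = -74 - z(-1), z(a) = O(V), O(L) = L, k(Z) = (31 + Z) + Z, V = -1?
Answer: -255833/23372136 ≈ -0.010946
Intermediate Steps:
k(Z) = 31 + 2*Z
z(a) = -1
d(j, m) = -73 (d(j, m) = -74 - 1*(-1) = -74 + 1 = -73)
o = -35829/15049 (o = 35829*(-1/15049) = -35829/15049 ≈ -2.3808)
(d(22, 190) + k(191))/(-31059 + o) = (-73 + (31 + 2*191))/(-31059 - 35829/15049) = (-73 + (31 + 382))/(-467442720/15049) = (-73 + 413)*(-15049/467442720) = 340*(-15049/467442720) = -255833/23372136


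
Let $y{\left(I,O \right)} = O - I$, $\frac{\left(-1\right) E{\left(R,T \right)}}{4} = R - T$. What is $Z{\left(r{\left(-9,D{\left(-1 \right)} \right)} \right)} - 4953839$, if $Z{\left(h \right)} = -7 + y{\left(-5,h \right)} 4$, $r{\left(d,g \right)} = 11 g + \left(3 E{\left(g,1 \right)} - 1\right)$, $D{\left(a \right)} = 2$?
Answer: $-4953790$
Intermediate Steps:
$E{\left(R,T \right)} = - 4 R + 4 T$ ($E{\left(R,T \right)} = - 4 \left(R - T\right) = - 4 R + 4 T$)
$r{\left(d,g \right)} = 11 - g$ ($r{\left(d,g \right)} = 11 g + \left(3 \left(- 4 g + 4 \cdot 1\right) - 1\right) = 11 g + \left(3 \left(- 4 g + 4\right) - 1\right) = 11 g + \left(3 \left(4 - 4 g\right) - 1\right) = 11 g - \left(-11 + 12 g\right) = 11 - g$)
$Z{\left(h \right)} = 13 + 4 h$ ($Z{\left(h \right)} = -7 + \left(h - -5\right) 4 = -7 + \left(h + 5\right) 4 = -7 + \left(5 + h\right) 4 = -7 + \left(20 + 4 h\right) = 13 + 4 h$)
$Z{\left(r{\left(-9,D{\left(-1 \right)} \right)} \right)} - 4953839 = \left(13 + 4 \left(11 - 2\right)\right) - 4953839 = \left(13 + 4 \cdot 9\right) - 4953839 = \left(13 + 36\right) - 4953839 = 49 - 4953839 = -4953790$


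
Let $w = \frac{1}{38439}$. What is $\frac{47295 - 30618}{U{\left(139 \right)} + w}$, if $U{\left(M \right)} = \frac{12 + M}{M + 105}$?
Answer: $\frac{156415517532}{5804533} \approx 26947.0$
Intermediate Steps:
$w = \frac{1}{38439} \approx 2.6015 \cdot 10^{-5}$
$U{\left(M \right)} = \frac{12 + M}{105 + M}$
$\frac{47295 - 30618}{U{\left(139 \right)} + w} = \frac{47295 - 30618}{\frac{12 + 139}{105 + 139} + \frac{1}{38439}} = \frac{16677}{\frac{1}{244} \cdot 151 + \frac{1}{38439}} = \frac{16677}{\frac{151}{244} + \frac{1}{38439}} = \frac{16677}{\frac{5804533}{9379116}} = 16677 \cdot \frac{9379116}{5804533} = \frac{156415517532}{5804533}$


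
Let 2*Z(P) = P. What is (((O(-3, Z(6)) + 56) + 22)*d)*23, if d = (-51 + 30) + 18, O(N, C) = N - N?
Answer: -5382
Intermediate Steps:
Z(P) = P/2
O(N, C) = 0
d = -3 (d = -21 + 18 = -3)
(((O(-3, Z(6)) + 56) + 22)*d)*23 = (((0 + 56) + 22)*(-3))*23 = ((56 + 22)*(-3))*23 = (78*(-3))*23 = -234*23 = -5382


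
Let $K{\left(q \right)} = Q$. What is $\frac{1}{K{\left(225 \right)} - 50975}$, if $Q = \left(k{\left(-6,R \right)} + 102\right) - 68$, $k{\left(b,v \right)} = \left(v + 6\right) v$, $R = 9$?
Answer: $- \frac{1}{50806} \approx -1.9683 \cdot 10^{-5}$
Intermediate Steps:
$k{\left(b,v \right)} = v \left(6 + v\right)$ ($k{\left(b,v \right)} = \left(6 + v\right) v = v \left(6 + v\right)$)
$Q = 169$ ($Q = \left(9 \left(6 + 9\right) + 102\right) - 68 = \left(9 \cdot 15 + 102\right) - 68 = \left(135 + 102\right) - 68 = 237 - 68 = 169$)
$K{\left(q \right)} = 169$
$\frac{1}{K{\left(225 \right)} - 50975} = \frac{1}{169 - 50975} = \frac{1}{-50806} = - \frac{1}{50806}$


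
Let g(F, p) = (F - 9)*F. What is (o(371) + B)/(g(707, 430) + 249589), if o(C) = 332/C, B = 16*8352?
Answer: 49577804/275680825 ≈ 0.17984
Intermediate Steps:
B = 133632
g(F, p) = F*(-9 + F) (g(F, p) = (-9 + F)*F = F*(-9 + F))
(o(371) + B)/(g(707, 430) + 249589) = (332/371 + 133632)/(707*(-9 + 707) + 249589) = (332*(1/371) + 133632)/(707*698 + 249589) = (332/371 + 133632)/(493486 + 249589) = (49577804/371)/743075 = (49577804/371)*(1/743075) = 49577804/275680825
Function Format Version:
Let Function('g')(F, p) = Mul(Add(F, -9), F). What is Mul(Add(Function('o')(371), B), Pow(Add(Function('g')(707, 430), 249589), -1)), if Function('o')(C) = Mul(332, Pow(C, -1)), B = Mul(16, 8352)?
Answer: Rational(49577804, 275680825) ≈ 0.17984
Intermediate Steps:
B = 133632
Function('g')(F, p) = Mul(F, Add(-9, F)) (Function('g')(F, p) = Mul(Add(-9, F), F) = Mul(F, Add(-9, F)))
Mul(Add(Function('o')(371), B), Pow(Add(Function('g')(707, 430), 249589), -1)) = Mul(Add(Mul(332, Pow(371, -1)), 133632), Pow(Add(Mul(707, Add(-9, 707)), 249589), -1)) = Mul(Add(Mul(332, Rational(1, 371)), 133632), Pow(Add(Mul(707, 698), 249589), -1)) = Mul(Add(Rational(332, 371), 133632), Pow(Add(493486, 249589), -1)) = Mul(Rational(49577804, 371), Pow(743075, -1)) = Mul(Rational(49577804, 371), Rational(1, 743075)) = Rational(49577804, 275680825)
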